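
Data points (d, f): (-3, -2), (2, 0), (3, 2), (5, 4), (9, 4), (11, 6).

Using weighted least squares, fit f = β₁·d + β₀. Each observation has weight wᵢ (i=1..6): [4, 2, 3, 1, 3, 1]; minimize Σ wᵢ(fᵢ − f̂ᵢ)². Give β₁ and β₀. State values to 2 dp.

Normal-equation sums: Σwᵢ·d·d = 460, Σwᵢ·d = 44, Σwᵢ·1 = 14.
Right-hand side: Σwᵢ·d·f = 236, Σwᵢ·f = 20.
det = 460·14 − 44² = 4504.
β₁ = (236·14 − 44·20)/4504 = 303/563; β₀ = (460·20 − 44·236)/4504 = -148/563.

β₁ = 0.54, β₀ = -0.26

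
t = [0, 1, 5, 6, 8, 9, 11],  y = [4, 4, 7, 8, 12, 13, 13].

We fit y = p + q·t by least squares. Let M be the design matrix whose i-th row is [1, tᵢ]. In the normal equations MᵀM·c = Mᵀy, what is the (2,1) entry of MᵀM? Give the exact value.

Row 2 ↔ basis t, column 1 ↔ basis 1, so (MᵀM)_{2,1} = Σᵢ t = (0)·(1) + (1)·(1) + (5)·(1) + (6)·(1) + (8)·(1) + (9)·(1) + (11)·(1) = 40.

40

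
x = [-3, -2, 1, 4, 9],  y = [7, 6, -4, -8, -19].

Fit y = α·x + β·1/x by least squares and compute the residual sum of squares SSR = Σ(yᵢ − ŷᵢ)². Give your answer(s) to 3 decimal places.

SSR = 1.352

AᵀA·[α, β]ᵀ = Aᵀy reads: 111·α + 5·β = -240;  5·α + (1861/1296)·β = -121/9.
(Σx·x = 111, Σx·1/x = 5, Σ1/x·1/x = 1861/1296, Σx·y = -240, Σ1/x·y = -121/9.)
Determinant 111·(1861/1296) − 5² = 58057/432.
α = ((-240)·(1861/1296) − 5·(-121/9))/(58057/432) = -119840/58057; β = (111·(-121/9) − 5·(-240))/(58057/432) = -126288/58057.
Residuals: 4783/58057, 45518/58057, 13900/58057, 46476/58057, -10491/58057; SSR = 78510/58057.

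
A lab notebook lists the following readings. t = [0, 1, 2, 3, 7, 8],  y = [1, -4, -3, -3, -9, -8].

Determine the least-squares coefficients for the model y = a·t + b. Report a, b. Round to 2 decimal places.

XᵀX·[a, b]ᵀ = Xᵀy reads: 127·a + 21·b = -146;  21·a + 6·b = -26.
(Σt·t = 127, Σt = 21, Σ1 = 6, Σt·y = -146, Σy = -26.)
Determinant 127·6 − 21² = 321.
a = ((-146)·6 − 21·(-26))/321 = -110/107; b = (127·(-26) − 21·(-146))/321 = -236/321.

a = -1.03, b = -0.74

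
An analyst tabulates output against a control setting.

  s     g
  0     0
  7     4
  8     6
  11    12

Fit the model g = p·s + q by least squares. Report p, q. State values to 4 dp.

p = 1.0000, q = -1.0000

Setting ∂/∂p … = 0 gives: 234·p + 26·q = 208;  26·p + 4·q = 22.
Δ = 234·4 − 26² = 260.
p = (208·4 − 26·22)/260 = 1; q = (234·22 − 26·208)/260 = -1.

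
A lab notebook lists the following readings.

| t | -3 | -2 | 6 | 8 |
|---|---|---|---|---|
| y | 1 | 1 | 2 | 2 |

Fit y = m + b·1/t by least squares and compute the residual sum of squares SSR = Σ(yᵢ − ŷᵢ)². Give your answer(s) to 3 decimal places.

SSR = 0.045

The normal system MᵀM·[m, b]ᵀ = Mᵀy is [[4, -13/24]; [-13/24, 233/576]]·[m, b]ᵀ = [6, -1/4]ᵀ.
Eliminating b: (233/576)·(row 1) − (-13/24)·(row 2) gives (763/576)·m = (233/576)·6 − (-13/24)·(-1/4) = 55/24, so m = 1320/763.
Then b = ((-1/4) − (-13/24)·(1320/763))/(233/576) = 1296/763.
Residuals: -125/763, 13/109, -10/763, 44/763; SSR = 34/763.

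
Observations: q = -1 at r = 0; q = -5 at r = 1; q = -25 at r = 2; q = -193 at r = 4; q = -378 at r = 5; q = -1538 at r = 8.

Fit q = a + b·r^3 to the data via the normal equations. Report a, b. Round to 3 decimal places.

The normal system MᵀM·[a, b]ᵀ = Mᵀq is [[6, 710]; [710, 281930]]·[a, b]ᵀ = [-2140, -847263]ᵀ.
det = 6·281930 − 710² = 1187480.
a = ((-2140)·281930 − 710·(-847263))/1187480 = -177347/118748; b = (6·(-847263) − 710·(-2140))/1187480 = -1782089/593740.

a = -1.493, b = -3.001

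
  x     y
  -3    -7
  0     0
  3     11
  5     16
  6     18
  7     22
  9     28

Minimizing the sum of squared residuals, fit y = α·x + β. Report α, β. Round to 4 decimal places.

α = 2.9428, β = 1.2207

Setting ∂/∂α … = 0 gives: 209·α + 27·β = 648;  27·α + 7·β = 88.
Eliminating β: 7·(row 1) − 27·(row 2) gives 734·α = 7·648 − 27·88 = 2160, so α = 1080/367.
Then β = (88 − 27·(1080/367))/7 = 448/367.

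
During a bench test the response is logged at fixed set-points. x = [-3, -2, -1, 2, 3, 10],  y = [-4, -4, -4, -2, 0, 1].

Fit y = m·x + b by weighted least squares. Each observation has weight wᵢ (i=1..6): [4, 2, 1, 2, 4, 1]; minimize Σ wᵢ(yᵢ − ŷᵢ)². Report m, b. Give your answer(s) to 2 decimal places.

MᵀWM·[m, b]ᵀ = MᵀWy reads: 189·m + 9·b = 70;  9·m + 14·b = -31.
(Σwᵢ·x·x = 189, Σwᵢ·x = 9, Σwᵢ·1 = 14, Σwᵢ·x·y = 70, Σwᵢ·y = -31.)
Eliminating b: 14·(row 1) − 9·(row 2) gives 2565·m = 14·70 − 9·(-31) = 1259, so m = 1259/2565.
Then b = ((-31) − 9·(1259/2565))/14 = -721/285.

m = 0.49, b = -2.53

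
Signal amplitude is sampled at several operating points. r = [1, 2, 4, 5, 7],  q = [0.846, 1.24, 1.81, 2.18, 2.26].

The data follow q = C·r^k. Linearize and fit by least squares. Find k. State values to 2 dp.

k = 0.53

With ln qᵢ as the transformed response and ln rᵢ as the regressor:
AᵀA = [[8.7791, 5.6348]; [5.6348, 5]], rhs = [3.8125, 2.2359]ᵀ  (here Σln r = 5.6348, Σ(ln r)² = 8.7791, Σln q = 2.2359, Σln r·ln q = 3.8125).
Solving (det = 12.1448): k = 0.53224, ln C = -0.15263.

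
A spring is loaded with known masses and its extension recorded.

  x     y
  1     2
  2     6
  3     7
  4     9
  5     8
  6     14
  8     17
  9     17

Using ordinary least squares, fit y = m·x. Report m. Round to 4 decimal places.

Setting ∂/∂m … = 0 gives: 236·m = 484.
(Σx·x = 236, Σx·y = 484.)
m = 484/236 = 2.05085.

m = 2.0508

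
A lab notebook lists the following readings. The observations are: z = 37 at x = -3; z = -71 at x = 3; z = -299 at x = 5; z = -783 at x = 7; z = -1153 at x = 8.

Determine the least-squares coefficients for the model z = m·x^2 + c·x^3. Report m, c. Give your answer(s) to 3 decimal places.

m = -1.882, c = -2.016

The normal system AᵀA·[m, c]ᵀ = Aᵀz is [[7284, 52700]; [52700, 396876]]·[m, c]ᵀ = [-119940, -899196]ᵀ.
Determinant 7284·396876 − 52700² = 113554784.
m = ((-119940)·396876 − 52700·(-899196))/113554784 = -6677445/3548587; c = (7284·(-899196) − 52700·(-119940))/113554784 = -7153302/3548587.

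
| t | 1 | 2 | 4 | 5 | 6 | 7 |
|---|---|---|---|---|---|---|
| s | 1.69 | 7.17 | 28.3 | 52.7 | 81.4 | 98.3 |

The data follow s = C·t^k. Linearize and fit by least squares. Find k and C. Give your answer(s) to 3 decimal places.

k = 2.121, C = 1.658

Taking logs, ln s = k·ln t + ln C, so regress ln s on ln t.
AᵀA = [[11.9895, 7.4265]; [7.4265, 6]], rhs = [29.1909, 18.7895]ᵀ  (here Σln t = 7.4265, Σ(ln t)² = 11.9895, Σln s = 18.7895, Σln t·ln s = 29.1909).
Solving (det = 16.7835): k = 2.12139, ln C = 0.50582, so C = exp(0.50582) = 1.65834.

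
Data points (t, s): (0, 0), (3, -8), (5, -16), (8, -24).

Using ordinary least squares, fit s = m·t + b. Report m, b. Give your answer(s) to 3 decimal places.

Entries of AᵀA: Σt·t = 98, Σt = 16, Σ1 = 4.
And Σt·s = -296, Σs = -48.
AᵀA·[m, b]ᵀ = Aᵀs becomes [[98, 16]; [16, 4]]·[m, b]ᵀ = [-296, -48]ᵀ.
det = 98·4 − 16² = 136.
m = ((-296)·4 − 16·(-48))/136 = -52/17; b = (98·(-48) − 16·(-296))/136 = 4/17.

m = -3.059, b = 0.235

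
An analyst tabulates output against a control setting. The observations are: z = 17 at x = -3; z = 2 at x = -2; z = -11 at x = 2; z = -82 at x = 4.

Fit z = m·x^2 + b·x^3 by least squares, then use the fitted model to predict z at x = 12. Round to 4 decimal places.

Entries of AᵀA: Σx^2·x^2 = 369, Σx^2·x^3 = 781, Σx^3·x^3 = 4953.
For Aᵀz: Σx^2·z = -1195, Σx^3·z = -5811.
Normal equations: [[369, 781]; [781, 4953]]·[m, b]ᵀ = [-1195, -5811]ᵀ.
Eliminating b: 4953·(row 1) − 781·(row 2) gives 1217696·m = 4953·(-1195) − 781·(-5811) = -1380444, so m = -345111/304424.
Then b = ((-5811) − 781·(-345111/304424))/4953 = -302741/304424.
At x = 12: ẑ = (-345111/304424)·(144) + (-302741/304424)·(1728) = -71604054/38053.

ẑ = -1881.6927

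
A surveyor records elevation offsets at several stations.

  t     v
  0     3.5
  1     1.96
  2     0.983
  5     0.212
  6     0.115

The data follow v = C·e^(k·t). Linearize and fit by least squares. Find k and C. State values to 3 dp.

Let Y = ln v. Fitting Y = k·t + ln C by least squares:
Σt = 14.0000, Σ(t)² = 66.0000, Σln v = -1.8054, Σt·ln v = -20.0941.
Equations: 66.0000·k + 14.0000·ln C = -20.0941;  14.0000·k + 5·ln C = -1.8054.
Δ = 66.0000·5 − (14.0000)² = 134.0000; k = (-20.0941·5 − 14.0000·-1.8054)/134.0000 = -0.56115, ln C = (66.0000·-1.8054 − 14.0000·-20.0941)/134.0000 = 1.21014, so C = exp(1.21014) = 3.35397.

k = -0.561, C = 3.354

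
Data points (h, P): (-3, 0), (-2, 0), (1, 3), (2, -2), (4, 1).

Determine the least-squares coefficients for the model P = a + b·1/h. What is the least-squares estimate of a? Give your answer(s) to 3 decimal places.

XᵀX·[a, b]ᵀ = XᵀP reads: 5·a + (11/12)·b = 2;  (11/12)·a + (241/144)·b = 9/4.
(Σ1 = 5, Σ1/h = 11/12, Σ1/h·1/h = 241/144, ΣP = 2, Σ1/h·P = 9/4.)
det = 5·(241/144) − (11/12)² = 271/36.
a = (2·(241/144) − (11/12)·(9/4))/(271/36) = 185/1084; b = (5·(9/4) − (11/12)·2)/(271/36) = 339/271.

a = 0.171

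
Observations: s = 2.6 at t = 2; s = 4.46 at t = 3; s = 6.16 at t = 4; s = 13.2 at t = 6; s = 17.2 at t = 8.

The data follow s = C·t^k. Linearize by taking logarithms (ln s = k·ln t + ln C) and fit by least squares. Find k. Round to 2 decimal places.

Let Y = ln s. Fitting Y = k·ln t + ln C by least squares:
Sums: Σln t = 7.0493, Σ(ln t)² = 11.1437, Σln s = 9.6939, Σln t·ln s = 15.3642.
Normal system: [[11.1437, 7.0493]; [7.0493, 5]]·[k, ln C]ᵀ = [15.3642, 9.6939]ᵀ.
Slope k = (n·Σln t·ln s − Σln t·Σln s)/(n·Σ(ln t)² − (Σln t)²) = (5·15.3642 − 7.0493·9.6939)/6.0265 = 1.40823; ln C = (Σln s − k·Σln t)/n = -0.04663.

k = 1.41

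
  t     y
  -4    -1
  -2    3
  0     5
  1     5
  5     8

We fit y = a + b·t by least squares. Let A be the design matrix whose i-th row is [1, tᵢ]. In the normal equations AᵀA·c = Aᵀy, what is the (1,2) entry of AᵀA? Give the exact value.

0

Row 1 ↔ basis 1, column 2 ↔ basis t, so (AᵀA)_{1,2} = Σᵢ t = (1)·(-4) + (1)·(-2) + (1)·(0) + (1)·(1) + (1)·(5) = 0.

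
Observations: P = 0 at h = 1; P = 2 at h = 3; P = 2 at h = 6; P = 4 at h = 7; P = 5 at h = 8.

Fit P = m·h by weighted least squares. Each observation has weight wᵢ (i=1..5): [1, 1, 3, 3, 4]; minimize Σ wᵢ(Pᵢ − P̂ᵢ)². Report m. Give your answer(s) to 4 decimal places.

With design matrix M, MᵀWM = [[521]] and MᵀWP = [286]ᵀ.
m = 286/521 = 0.548944.

m = 0.5489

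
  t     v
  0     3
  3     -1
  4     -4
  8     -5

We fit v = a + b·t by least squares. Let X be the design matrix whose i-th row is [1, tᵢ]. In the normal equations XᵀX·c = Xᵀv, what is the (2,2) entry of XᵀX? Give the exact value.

Row 2 ↔ basis t, column 2 ↔ basis t, so (XᵀX)_{2,2} = Σᵢ (t)·(t) = (0)·(0) + (3)·(3) + (4)·(4) + (8)·(8) = 89.

89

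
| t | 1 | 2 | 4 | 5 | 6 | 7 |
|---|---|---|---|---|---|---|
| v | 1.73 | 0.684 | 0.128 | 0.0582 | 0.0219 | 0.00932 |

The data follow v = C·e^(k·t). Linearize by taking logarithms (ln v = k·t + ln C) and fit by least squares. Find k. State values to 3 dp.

k = -0.864

Taking logs, ln v = k·t + ln C, so regress ln v on t.
Σt = 25.0000, Σ(t)² = 131.0000, Σln v = -13.2281, Σt·ln v = -78.3105.
Equations: 131.0000·k + 25.0000·ln C = -78.3105;  25.0000·k + 6·ln C = -13.2281.
Solving (det = 161.0000): k = -0.86435, ln C = 1.39675.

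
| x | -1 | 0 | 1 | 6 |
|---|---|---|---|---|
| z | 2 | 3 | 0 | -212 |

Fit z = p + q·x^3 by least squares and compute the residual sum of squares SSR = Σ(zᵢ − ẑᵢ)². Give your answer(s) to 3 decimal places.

Entries of AᵀA: Σ1 = 4, Σx^3 = 216, Σx^3·x^3 = 46658.
For Aᵀz: Σz = -207, Σx^3·z = -45794.
AᵀA·[p, q]ᵀ = Aᵀz becomes [[4, 216]; [216, 46658]]·[p, q]ᵀ = [-207, -45794]ᵀ.
Eliminating q: 46658·(row 1) − 216·(row 2) gives 139976·p = 46658·(-207) − 216·(-45794) = 233298, so p = 116649/69988.
Then q = ((-45794) − 216·(116649/69988))/46658 = -17308/17497.
Residuals: -45905/69988, 93315/69988, -47417/69988, 7/69988; SSR = 186651/69988.

SSR = 2.667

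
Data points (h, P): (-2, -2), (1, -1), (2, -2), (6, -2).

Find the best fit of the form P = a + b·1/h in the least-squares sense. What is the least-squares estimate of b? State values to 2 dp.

The normal equations are: 4·a + (7/6)·b = -7;  (7/6)·a + (55/36)·b = -4/3.
(Σ1 = 4, Σ1/h = 7/6, Σ1/h·1/h = 55/36, ΣP = -7, Σ1/h·P = -4/3.)
Δ = 4·(55/36) − (7/6)² = 19/4.
a = ((-7)·(55/36) − (7/6)·(-4/3))/(19/4) = -329/171; b = (4·(-4/3) − (7/6)·(-7))/(19/4) = 34/57.

b = 0.60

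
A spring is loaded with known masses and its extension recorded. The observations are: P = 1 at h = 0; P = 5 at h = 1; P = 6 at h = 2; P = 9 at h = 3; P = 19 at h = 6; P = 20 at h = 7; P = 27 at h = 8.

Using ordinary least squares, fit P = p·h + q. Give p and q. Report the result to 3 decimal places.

p = 3.032, q = 0.735

Entries of MᵀM: Σh·h = 163, Σh = 27, Σ1 = 7.
Right-hand side: Σh·P = 514, ΣP = 87.
Normal equations: [[163, 27]; [27, 7]]·[p, q]ᵀ = [514, 87]ᵀ.
Eliminating q: 7·(row 1) − 27·(row 2) gives 412·p = 7·514 − 27·87 = 1249, so p = 1249/412.
Then q = (87 − 27·(1249/412))/7 = 303/412.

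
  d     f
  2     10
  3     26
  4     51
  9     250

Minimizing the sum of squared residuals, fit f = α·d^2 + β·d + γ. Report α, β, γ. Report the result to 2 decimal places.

Normal-equation sums: Σd^2·d^2 = 6914, Σd^2·d = 828, Σd^2 = 110, Σd·d = 110, Σd = 18, Σ1 = 4.
And Σd^2·f = 21340, Σd·f = 2552, Σf = 337.
Row-reducing yields α = 5281/1892, β = 6917/1892, γ = -16953/1892.

α = 2.79, β = 3.66, γ = -8.96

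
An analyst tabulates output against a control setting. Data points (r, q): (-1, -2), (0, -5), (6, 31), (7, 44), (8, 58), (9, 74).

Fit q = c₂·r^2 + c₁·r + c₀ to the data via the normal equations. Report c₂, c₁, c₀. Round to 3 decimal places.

c₂ = 0.966, c₁ = 0.003, c₀ = -3.859

The normal system XᵀX·[c₂, c₁, c₀]ᵀ = Xᵀq is [[14355, 1799, 231]; [1799, 231, 29]; [231, 29, 6]]·[c₂, c₁, c₀]ᵀ = [12976, 1626, 200]ᵀ.
Row-reducing yields c₂ = 17545/18168, c₁ = 79/30280, c₀ = -175279/45420.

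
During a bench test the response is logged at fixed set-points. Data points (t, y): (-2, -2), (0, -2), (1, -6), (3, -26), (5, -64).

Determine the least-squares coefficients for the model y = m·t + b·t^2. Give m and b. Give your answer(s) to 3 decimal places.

Compute the Gram sums: Σt·t = 39, Σt·t^2 = 145, Σt^2·t^2 = 723.
Right-hand side: Σt·y = -400, Σt^2·y = -1848.
So XᵀX·[m, b]ᵀ = Xᵀy: [[39, 145]; [145, 723]]·[m, b]ᵀ = [-400, -1848]ᵀ.
Δ = 39·723 − 145² = 7172.
m = ((-400)·723 − 145·(-1848))/7172 = -5310/1793; b = (39·(-1848) − 145·(-400))/7172 = -3518/1793.

m = -2.962, b = -1.962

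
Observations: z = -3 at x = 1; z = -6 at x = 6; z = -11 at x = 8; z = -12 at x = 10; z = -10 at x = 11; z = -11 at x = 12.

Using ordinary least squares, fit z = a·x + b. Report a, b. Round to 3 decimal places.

Forming MᵀM = [[466, 48]; [48, 6]] and Mᵀz = [-489, -53]ᵀ gives MᵀM·[a, b]ᵀ = Mᵀz.
Eliminating b: 6·(row 1) − 48·(row 2) gives 492·a = 6·(-489) − 48·(-53) = -390, so a = -65/82.
Then b = ((-53) − 48·(-65/82))/6 = -613/246.

a = -0.793, b = -2.492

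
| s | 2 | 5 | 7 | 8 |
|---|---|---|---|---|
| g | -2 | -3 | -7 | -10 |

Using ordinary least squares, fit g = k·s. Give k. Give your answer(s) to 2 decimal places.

Compute the Gram sums: Σs·s = 142.
Right-hand side: Σs·g = -148.
k = (-148)/142 = -1.04225.

k = -1.04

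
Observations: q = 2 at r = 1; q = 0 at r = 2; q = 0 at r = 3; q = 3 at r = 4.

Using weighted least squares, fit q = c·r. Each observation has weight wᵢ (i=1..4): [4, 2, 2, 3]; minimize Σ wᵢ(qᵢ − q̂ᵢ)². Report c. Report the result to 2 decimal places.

Forming AᵀWA = [[78]] and AᵀWq = [44]ᵀ gives AᵀWA·[c]ᵀ = AᵀWq.
Hence c = 44 / 78 ≈ 0.564103.

c = 0.56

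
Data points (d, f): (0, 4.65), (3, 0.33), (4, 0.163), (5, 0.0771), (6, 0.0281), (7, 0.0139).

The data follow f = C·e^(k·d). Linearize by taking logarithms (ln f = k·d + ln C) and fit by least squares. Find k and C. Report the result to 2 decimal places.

Linearized form: ln f = k·d + ln C. From the 6 transformed points,
XᵀX = [[135.0000, 25.0000]; [25.0000, 6]], rhs = [-74.7582, -11.7963]ᵀ  (here Σd = 25.0000, Σ(d)² = 135.0000, Σln f = -11.7963, Σd·ln f = -74.7582).
Solving (det = 185.0000): k = -0.83050, ln C = 1.49435, so C = exp(1.49435) = 4.45645.

k = -0.83, C = 4.46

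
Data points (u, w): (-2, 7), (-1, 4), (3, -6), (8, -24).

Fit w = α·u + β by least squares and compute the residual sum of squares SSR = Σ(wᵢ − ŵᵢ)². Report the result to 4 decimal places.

With design matrix M, MᵀM = [[78, 8]; [8, 4]] and Mᵀw = [-228, -19]ᵀ.
Determinant 78·4 − 8² = 248.
α = ((-228)·4 − 8·(-19))/248 = -95/31; β = (78·(-19) − 8·(-228))/248 = 171/124.
Residuals: -63/124, -55/124, 225/124, -107/124; SSR = 557/124.

SSR = 4.4919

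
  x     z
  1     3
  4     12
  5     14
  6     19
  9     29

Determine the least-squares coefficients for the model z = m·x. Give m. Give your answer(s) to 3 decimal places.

The normal equations are: 159·m = 496.
(Σx·x = 159, Σx·z = 496.)
m = 496/159 = 3.1195.

m = 3.119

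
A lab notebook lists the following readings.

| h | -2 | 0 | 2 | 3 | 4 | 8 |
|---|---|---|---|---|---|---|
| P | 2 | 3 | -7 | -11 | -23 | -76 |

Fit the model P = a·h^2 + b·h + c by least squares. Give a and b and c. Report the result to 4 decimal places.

Sums needed: Σh^2·h^2 = 4465, Σh^2·h = 603, Σh^2 = 97, Σh·h = 97, Σh = 15, Σ1 = 6.
And Σh^2·P = -5351, Σh·P = -751, ΣP = -112.
Row-reducing yields a = -17509/18172, b = -5395/2596, c = 9566/4543.

a = -0.9635, b = -2.0782, c = 2.1057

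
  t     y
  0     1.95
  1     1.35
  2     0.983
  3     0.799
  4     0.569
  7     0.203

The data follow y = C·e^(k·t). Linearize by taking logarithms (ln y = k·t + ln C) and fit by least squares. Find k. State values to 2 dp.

k = -0.32

Let Y = ln y. Fitting Y = k·t + ln C by least squares:
Sums: Σt = 17.0000, Σ(t)² = 79.0000, Σln y = -1.4320, Σt·ln y = -13.8247.
Normal system: [[79.0000, 17.0000]; [17.0000, 6]]·[k, ln C]ᵀ = [-13.8247, -1.4320]ᵀ.
Slope k = (n·Σt·ln y − Σt·Σln y)/(n·Σ(t)² − (Σt)²) = (6·-13.8247 − 17.0000·-1.4320)/185.0000 = -0.31678; ln C = (Σln y − k·Σt)/n = 0.65886.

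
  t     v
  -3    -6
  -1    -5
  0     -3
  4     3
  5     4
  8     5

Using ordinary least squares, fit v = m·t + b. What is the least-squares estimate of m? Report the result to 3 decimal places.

Entries of XᵀX: Σt·t = 115, Σt = 13, Σ1 = 6.
Right-hand side: Σt·v = 95, Σv = -2.
Normal equations: [[115, 13]; [13, 6]]·[m, b]ᵀ = [95, -2]ᵀ.
Determinant 115·6 − 13² = 521.
m = (95·6 − 13·(-2))/521 = 596/521; b = (115·(-2) − 13·95)/521 = -1465/521.

m = 1.144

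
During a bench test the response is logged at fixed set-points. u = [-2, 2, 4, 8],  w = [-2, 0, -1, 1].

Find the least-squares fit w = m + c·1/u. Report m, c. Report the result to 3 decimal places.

Entries of XᵀX: Σ1 = 4, Σ1/u = 3/8, Σ1/u·1/u = 37/64.
And Σw = -2, Σ1/u·w = 7/8.
det = 4·(37/64) − (3/8)² = 139/64.
m = ((-2)·(37/64) − (3/8)·(7/8))/(139/64) = -95/139; c = (4·(7/8) − (3/8)·(-2))/(139/64) = 272/139.

m = -0.683, c = 1.957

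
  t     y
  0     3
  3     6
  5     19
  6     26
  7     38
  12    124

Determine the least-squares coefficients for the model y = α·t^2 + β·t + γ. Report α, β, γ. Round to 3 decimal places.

α = 1.015, β = -2.110, γ = 3.132

With design matrix X, XᵀX = [[25139, 2439, 263]; [2439, 263, 33]; [263, 33, 6]] and Xᵀy = [21183, 2023, 216]ᵀ.
Inverting the 3×3 Gram matrix, [α, β, γ]ᵀ = [10803/10648, -22465/10648, 16677/5324]ᵀ.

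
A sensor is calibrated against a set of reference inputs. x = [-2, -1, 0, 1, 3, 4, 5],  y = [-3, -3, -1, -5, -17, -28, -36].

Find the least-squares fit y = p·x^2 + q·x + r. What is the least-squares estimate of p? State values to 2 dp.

The normal equations are: 980·p + 208·q + 56·r = -1521;  208·p + 56·q + 10·r = -339;  56·p + 10·q + 7·r = -93.
(Σx^2·x^2 = 980, Σx^2·x = 208, Σx^2 = 56, Σx·x = 56, Σx = 10, Σ1 = 7, Σx^2·y = -1521, Σx·y = -339, Σy = -93.)
Inverting the 3×3 Gram matrix, [p, q, r]ᵀ = [-3515/3388, -851/484, -381/154]ᵀ.

p = -1.04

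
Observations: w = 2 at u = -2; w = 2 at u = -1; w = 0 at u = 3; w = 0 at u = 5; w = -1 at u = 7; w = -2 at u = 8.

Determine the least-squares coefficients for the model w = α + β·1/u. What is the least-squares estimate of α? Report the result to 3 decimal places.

α = -0.115

From the data, Σ1 = 6, Σ1/u = -587/840, Σ1/u·1/u = 1014049/705600.
Moment sums: Σw = 1, Σ1/u·w = -95/28.
So MᵀM·[α, β]ᵀ = Mᵀw: [[6, -587/840]; [-587/840, 1014049/705600]]·[α, β]ᵀ = [1, -95/28]ᵀ.
Determinant 6·(1014049/705600) − (-587/840)² = 229589/28224.
α = (1·(1014049/705600) − (-587/840)·(-95/28))/(229589/28224) = -658901/5739725; β = (6·(-95/28) − (-587/840)·1)/(229589/28224) = -2774184/1147945.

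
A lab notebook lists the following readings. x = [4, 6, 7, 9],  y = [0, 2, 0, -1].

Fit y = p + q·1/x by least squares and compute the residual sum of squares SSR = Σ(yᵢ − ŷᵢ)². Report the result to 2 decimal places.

SSR = 4.47

The normal equations are: 4·p + (169/252)·q = 1;  (169/252)·p + (7813/63504)·q = 2/9.
(Σ1 = 4, Σ1/x = 169/252, Σ1/x·1/x = 7813/63504, Σy = 1, Σ1/x·y = 2/9.)
Eliminating q: (7813/63504)·(row 1) − (169/252)·(row 2) gives (299/7056)·p = (7813/63504)·1 − (169/252)·(2/9) = -1651/63504, so p = -127/207.
Then q = ((2/9) − (169/252)·(-127/207))/(7813/63504) = 1540/299.
Residuals: -1814/2691, 4723/2691, -329/2691, -860/897; SSR = 12026/2691.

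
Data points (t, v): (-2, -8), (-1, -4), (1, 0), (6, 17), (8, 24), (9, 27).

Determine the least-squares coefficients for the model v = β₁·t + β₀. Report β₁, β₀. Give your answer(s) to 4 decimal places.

β₁ = 3.1806, β₀ = -1.7988

From the data, Σt·t = 187, Σt = 21, Σ1 = 6.
Moment sums: Σt·v = 557, Σv = 56.
Eliminating β₀: 6·(row 1) − 21·(row 2) gives 681·β₁ = 6·557 − 21·56 = 2166, so β₁ = 722/227.
Then β₀ = (56 − 21·(722/227))/6 = -1225/681.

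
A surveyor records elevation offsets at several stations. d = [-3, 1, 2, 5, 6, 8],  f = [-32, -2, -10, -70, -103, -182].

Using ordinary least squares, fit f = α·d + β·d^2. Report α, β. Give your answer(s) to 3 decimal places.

From the data, Σd·d = 139, Σd·d^2 = 835, Σd^2·d^2 = 6115.
For Aᵀf: Σd·f = -2350, Σd^2·f = -17436.
So AᵀA·[α, β]ᵀ = Aᵀf: [[139, 835]; [835, 6115]]·[α, β]ᵀ = [-2350, -17436]ᵀ.
Eliminating β: 6115·(row 1) − 835·(row 2) gives 152760·α = 6115·(-2350) − 835·(-17436) = 188810, so α = 18881/15276.
Then β = ((-17436) − 835·(18881/15276))/6115 = -230677/76380.

α = 1.236, β = -3.020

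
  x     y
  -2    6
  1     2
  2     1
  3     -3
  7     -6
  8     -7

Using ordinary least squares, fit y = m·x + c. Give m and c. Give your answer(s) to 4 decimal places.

m = -1.3106, c = 2.9835

Compute the Gram sums: Σx·x = 131, Σx = 19, Σ1 = 6.
Moment sums: Σx·y = -115, Σy = -7.
Normal equations: [[131, 19]; [19, 6]]·[m, c]ᵀ = [-115, -7]ᵀ.
Eliminating c: 6·(row 1) − 19·(row 2) gives 425·m = 6·(-115) − 19·(-7) = -557, so m = -557/425.
Then c = ((-7) − 19·(-557/425))/6 = 1268/425.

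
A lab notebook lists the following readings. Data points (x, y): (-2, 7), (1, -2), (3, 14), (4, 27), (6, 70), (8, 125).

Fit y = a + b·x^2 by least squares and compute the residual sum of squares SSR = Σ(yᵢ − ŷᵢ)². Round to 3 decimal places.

Entries of AᵀA: Σ1 = 6, Σx^2 = 130, Σx^2·x^2 = 5746.
Moment sums: Σy = 241, Σx^2·y = 11104.
det = 6·5746 − 130² = 17576.
a = (241·5746 − 130·11104)/17576 = -2259/676; b = (6·11104 − 130·241)/17576 = 17647/8788.
Residuals: 20295/8788, -1464/2197, -1606/2197, -15709/8788, 9235/8788, -1541/8788; SSR = 93523/8788.

SSR = 10.642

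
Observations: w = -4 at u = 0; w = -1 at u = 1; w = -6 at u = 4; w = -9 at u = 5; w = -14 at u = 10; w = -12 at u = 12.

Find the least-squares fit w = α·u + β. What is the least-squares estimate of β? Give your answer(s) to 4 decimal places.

β = -2.6416

AᵀA·[α, β]ᵀ = Aᵀw reads: 286·α + 32·β = -354;  32·α + 6·β = -46.
(Σu·u = 286, Σu = 32, Σ1 = 6, Σu·w = -354, Σw = -46.)
Eliminating β: 6·(row 1) − 32·(row 2) gives 692·α = 6·(-354) − 32·(-46) = -652, so α = -163/173.
Then β = ((-46) − 32·(-163/173))/6 = -457/173.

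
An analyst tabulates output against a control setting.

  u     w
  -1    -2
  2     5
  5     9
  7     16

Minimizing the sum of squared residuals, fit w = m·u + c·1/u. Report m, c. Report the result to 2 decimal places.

Setting ∂/∂m … = 0 gives: 79·m + 4·c = 169;  4·m + (6421/4900)·c = 601/70.
(Σu·u = 79, Σu·1/u = 4, Σ1/u·1/u = 6421/4900, Σu·w = 169, Σ1/u·w = 601/70.)
Determinant 79·(6421/4900) − 4² = 428859/4900.
m = (169·(6421/4900) − 4·(601/70))/(428859/4900) = 305623/142953; c = (79·(601/70) − 4·169)/(428859/4900) = 3710/142953.

m = 2.14, c = 0.03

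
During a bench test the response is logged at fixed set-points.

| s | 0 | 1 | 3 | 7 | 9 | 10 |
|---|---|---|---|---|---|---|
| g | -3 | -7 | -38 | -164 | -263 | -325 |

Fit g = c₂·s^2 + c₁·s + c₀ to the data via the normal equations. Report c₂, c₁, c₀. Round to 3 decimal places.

c₂ = -2.991, c₁ = -2.157, c₀ = -2.910

Compute the Gram sums: Σs^2·s^2 = 19044, Σs^2·s = 2100, Σs^2 = 240, Σs·s = 240, Σs = 30, Σ1 = 6.
For Mᵀg: Σs^2·g = -62188, Σs·g = -6886, Σg = -800.
So MᵀM·[c₂, c₁, c₀]ᵀ = Mᵀg: [[19044, 2100, 240]; [2100, 240, 30]; [240, 30, 6]]·[c₂, c₁, c₀]ᵀ = [-62188, -6886, -800]ᵀ.
Row-reducing yields c₂ = -332/111, c₁ = -399/185, c₀ = -323/111.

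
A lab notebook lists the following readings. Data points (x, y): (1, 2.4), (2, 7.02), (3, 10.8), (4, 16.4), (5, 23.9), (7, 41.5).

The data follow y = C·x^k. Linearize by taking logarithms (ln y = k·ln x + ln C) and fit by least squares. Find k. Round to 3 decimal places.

With ln yᵢ as the transformed response and ln xᵢ as the regressor:
Over the data: Σln x = 6.7334, Σ(ln x)² = 9.9861, Σln y = 14.9006, Σln x·ln y = 20.2009.
Normal system: [[9.9861, 6.7334]; [6.7334, 6]]·[k, ln C]ᵀ = [20.2009, 14.9006]ᵀ.
Δ = 9.9861·6 − (6.7334)² = 14.5777; k = (20.2009·6 − 6.7334·14.9006)/14.5777 = 1.43186, ln C = (9.9861·14.9006 − 6.7334·20.2009)/14.5777 = 0.87656.

k = 1.432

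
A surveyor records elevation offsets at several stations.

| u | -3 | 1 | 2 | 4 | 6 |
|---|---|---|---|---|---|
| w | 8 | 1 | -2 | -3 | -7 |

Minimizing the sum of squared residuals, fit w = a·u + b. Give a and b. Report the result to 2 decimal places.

a = -1.63, b = 2.66

Setting ∂/∂a … = 0 gives: 66·a + 10·b = -81;  10·a + 5·b = -3.
det = 66·5 − 10² = 230.
a = ((-81)·5 − 10·(-3))/230 = -75/46; b = (66·(-3) − 10·(-81))/230 = 306/115.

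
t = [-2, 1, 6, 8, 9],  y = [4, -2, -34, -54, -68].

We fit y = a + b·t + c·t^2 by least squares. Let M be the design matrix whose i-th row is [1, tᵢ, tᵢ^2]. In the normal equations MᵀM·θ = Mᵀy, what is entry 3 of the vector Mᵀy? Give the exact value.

Entry 3 ↔ basis t^2, so (Mᵀy)_{3} = Σᵢ (t^2)·yᵢ = (4)·(4) + (1)·(-2) + (36)·(-34) + (64)·(-54) + (81)·(-68) = -10174.

-10174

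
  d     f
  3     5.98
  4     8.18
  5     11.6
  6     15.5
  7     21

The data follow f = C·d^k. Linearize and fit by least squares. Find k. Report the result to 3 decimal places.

k = 1.481

Taking logs, ln f = k·ln d + ln C, so regress ln f on ln d.
Over the data: Σln d = 7.8320, Σ(ln d)² = 12.7160, Σln f = 12.1265, Σln d·ln f = 19.6584.
Normal system: [[12.7160, 7.8320]; [7.8320, 5]]·[k, ln C]ᵀ = [19.6584, 12.1265]ᵀ.
Solving (det = 2.2397): k = 1.48109, ln C = 0.10531.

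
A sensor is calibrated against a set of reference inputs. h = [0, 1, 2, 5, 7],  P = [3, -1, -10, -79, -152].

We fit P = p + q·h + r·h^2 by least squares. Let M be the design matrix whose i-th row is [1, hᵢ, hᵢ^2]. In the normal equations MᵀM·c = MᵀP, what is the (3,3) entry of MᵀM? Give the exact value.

Row 3 ↔ basis h^2, column 3 ↔ basis h^2, so (MᵀM)_{3,3} = Σᵢ (h^2)·(h^2) = (0)·(0) + (1)·(1) + (4)·(4) + (25)·(25) + (49)·(49) = 3043.

3043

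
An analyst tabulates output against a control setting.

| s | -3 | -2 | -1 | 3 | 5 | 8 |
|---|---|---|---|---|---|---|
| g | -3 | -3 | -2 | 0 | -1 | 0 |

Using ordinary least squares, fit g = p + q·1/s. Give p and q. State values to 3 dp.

p = -1.117, q = 1.955

Sums needed: Σ1 = 6, Σ1/s = -47/40, Σ1/s·1/s = 22001/14400.
Moment sums: Σg = -9, Σ1/s·g = 43/10.
Determinant 6·(22001/14400) − (-47/40)² = 1495/192.
p = ((-9)·(22001/14400) − (-47/40)·(43/10))/(1495/192) = -41751/37375; q = (6·(43/10) − (-47/40)·(-9))/(1495/192) = 14616/7475.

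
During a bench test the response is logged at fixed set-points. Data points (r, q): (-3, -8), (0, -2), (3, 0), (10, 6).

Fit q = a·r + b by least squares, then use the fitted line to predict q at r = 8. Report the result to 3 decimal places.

q̂ = 4.559

AᵀA·[a, b]ᵀ = Aᵀq reads: 118·a + 10·b = 84;  10·a + 4·b = -4.
Eliminating b: 4·(row 1) − 10·(row 2) gives 372·a = 4·84 − 10·(-4) = 376, so a = 94/93.
Then b = ((-4) − 10·(94/93))/4 = -328/93.
At r = 8: q̂ = (94/93)·(8) + (-328/93)·(1) = 424/93.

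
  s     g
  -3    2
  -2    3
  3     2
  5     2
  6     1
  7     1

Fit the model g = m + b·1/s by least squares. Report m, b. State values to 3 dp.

Sums needed: Σ1 = 6, Σ1/s = 1/105, Σ1/s·1/s = 1373/2450.
Right-hand side: Σg = 11, Σ1/s·g = -83/105.
Δ = 6·(1373/2450) − (1/105)² = 7414/2205.
m = (11·(1373/2450) − (1/105)·(-83/105))/(7414/2205) = 136093/74140; b = (6·(-83/105) − (1/105)·11)/(7414/2205) = -10689/7414.

m = 1.836, b = -1.442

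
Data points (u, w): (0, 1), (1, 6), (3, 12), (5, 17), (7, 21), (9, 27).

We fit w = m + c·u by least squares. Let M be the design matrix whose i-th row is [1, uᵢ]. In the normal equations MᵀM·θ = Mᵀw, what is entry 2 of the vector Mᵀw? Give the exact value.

517

Entry 2 ↔ basis u, so (Mᵀw)_{2} = Σᵢ (u)·wᵢ = (0)·(1) + (1)·(6) + (3)·(12) + (5)·(17) + (7)·(21) + (9)·(27) = 517.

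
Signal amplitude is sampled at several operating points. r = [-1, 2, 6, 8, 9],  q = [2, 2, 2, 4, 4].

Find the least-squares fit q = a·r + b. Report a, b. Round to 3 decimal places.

a = 0.209, b = 1.797

Compute the Gram sums: Σr·r = 186, Σr = 24, Σ1 = 5.
For Mᵀq: Σr·q = 82, Σq = 14.
So MᵀM·[a, b]ᵀ = Mᵀq: [[186, 24]; [24, 5]]·[a, b]ᵀ = [82, 14]ᵀ.
Eliminating b: 5·(row 1) − 24·(row 2) gives 354·a = 5·82 − 24·14 = 74, so a = 37/177.
Then b = (14 − 24·(37/177))/5 = 106/59.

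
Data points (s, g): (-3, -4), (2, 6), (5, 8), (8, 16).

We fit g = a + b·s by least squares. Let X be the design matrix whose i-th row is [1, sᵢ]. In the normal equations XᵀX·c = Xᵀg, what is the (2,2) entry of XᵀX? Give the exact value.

102

Row 2 ↔ basis s, column 2 ↔ basis s, so (XᵀX)_{2,2} = Σᵢ (s)·(s) = (-3)·(-3) + (2)·(2) + (5)·(5) + (8)·(8) = 102.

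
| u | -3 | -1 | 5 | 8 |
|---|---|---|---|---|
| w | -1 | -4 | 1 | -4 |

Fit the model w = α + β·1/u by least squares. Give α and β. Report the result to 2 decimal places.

From the data, Σ1 = 4, Σ1/u = -121/120, Σ1/u·1/u = 16801/14400.
Right-hand side: Σw = -8, Σ1/u·w = 121/30.
AᵀA·[α, β]ᵀ = Aᵀw becomes [[4, -121/120]; [-121/120, 16801/14400]]·[α, β]ᵀ = [-8, 121/30]ᵀ.
Δ = 4·(16801/14400) − (-121/120)² = 17521/4800.
α = ((-8)·(16801/14400) − (-121/120)·(121/30))/(17521/4800) = -75844/52563; β = (4·(121/30) − (-121/120)·(-8))/(17521/4800) = 38720/17521.

α = -1.44, β = 2.21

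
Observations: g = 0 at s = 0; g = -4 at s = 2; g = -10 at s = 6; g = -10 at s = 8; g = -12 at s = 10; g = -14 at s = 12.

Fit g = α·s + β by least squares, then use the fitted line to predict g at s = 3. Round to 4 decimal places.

MᵀM·[α, β]ᵀ = Mᵀg reads: 348·α + 38·β = -436;  38·α + 6·β = -50.
det = 348·6 − 38² = 644.
α = ((-436)·6 − 38·(-50))/644 = -179/161; β = (348·(-50) − 38·(-436))/644 = -208/161.
At s = 3: ĝ = (-179/161)·(3) + (-208/161)·(1) = -745/161.

ĝ = -4.6273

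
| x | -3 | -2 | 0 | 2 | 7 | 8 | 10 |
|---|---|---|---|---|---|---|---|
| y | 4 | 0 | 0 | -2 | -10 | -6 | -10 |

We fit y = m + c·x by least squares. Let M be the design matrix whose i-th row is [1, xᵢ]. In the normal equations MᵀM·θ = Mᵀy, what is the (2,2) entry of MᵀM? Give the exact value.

230

Row 2 ↔ basis x, column 2 ↔ basis x, so (MᵀM)_{2,2} = Σᵢ (x)·(x) = (-3)·(-3) + (-2)·(-2) + (0)·(0) + (2)·(2) + (7)·(7) + (8)·(8) + (10)·(10) = 230.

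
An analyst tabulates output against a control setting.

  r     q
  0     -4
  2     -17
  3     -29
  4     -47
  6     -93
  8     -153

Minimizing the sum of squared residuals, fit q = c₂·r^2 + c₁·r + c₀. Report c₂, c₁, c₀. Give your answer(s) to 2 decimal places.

The normal equations are: 5745·c₂ + 827·c₁ + 129·c₀ = -14221;  827·c₂ + 129·c₁ + 23·c₀ = -2091;  129·c₂ + 23·c₁ + 6·c₀ = -343.
(Σr^2·r^2 = 5745, Σr^2·r = 827, Σr^2 = 129, Σr·r = 129, Σr = 23, Σ1 = 6, Σr^2·q = -14221, Σr·q = -2091, Σq = -343.)
Row-reducing yields c₂ = -307/154, c₁ = -2137/770, c₀ = -1412/385.

c₂ = -1.99, c₁ = -2.78, c₀ = -3.67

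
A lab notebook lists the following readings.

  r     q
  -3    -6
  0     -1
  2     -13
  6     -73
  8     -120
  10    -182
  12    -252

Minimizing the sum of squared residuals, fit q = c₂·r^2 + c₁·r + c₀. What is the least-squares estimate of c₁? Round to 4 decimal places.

c₁ = -2.9395

The normal system XᵀX·[c₂, c₁, c₀]ᵀ = Xᵀq is [[36225, 3437, 357]; [3437, 357, 35]; [357, 35, 7]]·[c₂, c₁, c₀]ᵀ = [-64902, -6250, -647]ᵀ.
Inverting the 3×3 Gram matrix, [c₂, c₁, c₀]ᵀ = [-58995/39298, -115515/39298, -22969/19649]ᵀ.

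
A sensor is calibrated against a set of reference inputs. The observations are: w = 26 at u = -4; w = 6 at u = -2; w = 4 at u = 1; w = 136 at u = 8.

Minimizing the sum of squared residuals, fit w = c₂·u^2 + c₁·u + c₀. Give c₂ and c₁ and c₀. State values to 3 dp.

Entries of MᵀM: Σu^2·u^2 = 4369, Σu^2·u = 441, Σu^2 = 85, Σu·u = 85, Σu = 3, Σ1 = 4.
And Σu^2·w = 9148, Σu·w = 976, Σw = 172.
Normal equations: [[4369, 441, 85]; [441, 85, 3]; [85, 3, 4]]·[c₂, c₁, c₀]ᵀ = [9148, 976, 172]ᵀ.
Inverting the 3×3 Gram matrix, [c₂, c₁, c₀]ᵀ = [9001/4650, 2187/1550, 1879/2325]ᵀ.

c₂ = 1.936, c₁ = 1.411, c₀ = 0.808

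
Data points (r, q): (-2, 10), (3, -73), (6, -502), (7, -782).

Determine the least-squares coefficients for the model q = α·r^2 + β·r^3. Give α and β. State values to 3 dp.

α = -1.893, β = -2.010

Sums needed: Σr^2·r^2 = 3794, Σr^2·r^3 = 24794, Σr^3·r^3 = 165098.
For Xᵀq: Σr^2·q = -57007, Σr^3·q = -378709.
det = 3794·165098 − 24794² = 11639376.
α = ((-57007)·165098 − 24794·(-378709))/11639376 = -611965/323316; β = (3794·(-378709) − 24794·(-57007))/11639376 = -92819/46188.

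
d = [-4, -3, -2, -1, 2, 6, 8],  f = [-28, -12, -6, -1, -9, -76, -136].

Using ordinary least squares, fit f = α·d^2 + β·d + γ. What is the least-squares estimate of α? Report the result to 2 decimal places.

α = -2.01

From the data, Σd^2·d^2 = 5762, Σd^2·d = 636, Σd^2 = 134, Σd·d = 134, Σd = 6, Σ1 = 7.
And Σd^2·f = -12057, Σd·f = -1401, Σf = -268.
Normal equations: [[5762, 636, 134]; [636, 134, 6]; [134, 6, 7]]·[α, β, γ]ᵀ = [-12057, -1401, -268]ᵀ.
Row-reducing yields α = -987523/491218, β = -471189/491218, γ = 35804/35087.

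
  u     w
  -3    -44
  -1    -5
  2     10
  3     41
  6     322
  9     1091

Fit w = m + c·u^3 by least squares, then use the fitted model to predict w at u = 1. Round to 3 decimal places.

From the data, Σ1 = 6, Σu^3 = 952, Σu^3·u^3 = 579620.
Moment sums: Σw = 1415, Σu^3·w = 867271.
XᵀX·[m, c]ᵀ = Xᵀw becomes [[6, 952]; [952, 579620]]·[m, c]ᵀ = [1415, 867271]ᵀ.
det = 6·579620 − 952² = 2571416.
m = (1415·579620 − 952·867271)/2571416 = -1369923/642854; c = (6·867271 − 952·1415)/2571416 = 1928273/1285708.
At u = 1: ŵ = (-1369923/642854)·(1) + (1928273/1285708)·(1) = -811573/1285708.

ŵ = -0.631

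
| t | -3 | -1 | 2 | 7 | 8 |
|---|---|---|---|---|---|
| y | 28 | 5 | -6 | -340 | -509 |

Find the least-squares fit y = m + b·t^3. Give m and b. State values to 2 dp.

Normal-equation sums: Σ1 = 5, Σt^3 = 835, Σt^3·t^3 = 380587.
Right-hand side: Σy = -822, Σt^3·y = -378037.
So MᵀM·[m, b]ᵀ = Mᵀy: [[5, 835]; [835, 380587]]·[m, b]ᵀ = [-822, -378037]ᵀ.
Determinant 5·380587 − 835² = 1205710.
m = ((-822)·380587 − 835·(-378037))/1205710 = 2818381/1205710; b = (5·(-378037) − 835·(-822))/1205710 = -240763/241142.

m = 2.34, b = -1.00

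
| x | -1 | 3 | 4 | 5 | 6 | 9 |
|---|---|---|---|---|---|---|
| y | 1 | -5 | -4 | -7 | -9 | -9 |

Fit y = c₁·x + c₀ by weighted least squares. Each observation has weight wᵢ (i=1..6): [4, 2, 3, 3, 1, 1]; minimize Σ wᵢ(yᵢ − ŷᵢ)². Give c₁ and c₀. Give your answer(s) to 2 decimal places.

c₁ = -1.15, c₀ = -0.44

Forming MᵀWM = [[262, 44]; [44, 14]] and MᵀWy = [-322, -57]ᵀ gives MᵀWM·[c₁, c₀]ᵀ = MᵀWy.
det = 262·14 − 44² = 1732.
c₁ = ((-322)·14 − 44·(-57))/1732 = -500/433; c₀ = (262·(-57) − 44·(-322))/1732 = -383/866.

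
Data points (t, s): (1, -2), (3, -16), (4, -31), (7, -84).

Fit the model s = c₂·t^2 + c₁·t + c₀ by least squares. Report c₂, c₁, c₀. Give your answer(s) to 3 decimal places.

c₂ = -1.467, c₁ = -2.013, c₀ = 1.800

The normal equations are: 2739·c₂ + 435·c₁ + 75·c₀ = -4758;  435·c₂ + 75·c₁ + 15·c₀ = -762;  75·c₂ + 15·c₁ + 4·c₀ = -133.
(Σt^2·t^2 = 2739, Σt^2·t = 435, Σt^2 = 75, Σt·t = 75, Σt = 15, Σ1 = 4, Σt^2·s = -4758, Σt·s = -762, Σs = -133.)
Row-reducing yields c₂ = -22/15, c₁ = -151/75, c₀ = 9/5.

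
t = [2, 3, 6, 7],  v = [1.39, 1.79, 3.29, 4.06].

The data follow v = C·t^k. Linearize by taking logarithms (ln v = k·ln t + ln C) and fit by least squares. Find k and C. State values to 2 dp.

k = 0.85, C = 0.74

Let Y = ln v. Fitting Y = k·ln t + ln C by least squares:
Σln t = 5.5294, Σ(ln t)² = 8.6844, Σln v = 3.5036, Σln t·ln v = 5.7282.
Equations: 8.6844·k + 5.5294·ln C = 5.7282;  5.5294·k + 4·ln C = 3.5036.
Solving (det = 4.1629): k = 0.85040, ln C = -0.29966, so C = exp(-0.29966) = 0.74107.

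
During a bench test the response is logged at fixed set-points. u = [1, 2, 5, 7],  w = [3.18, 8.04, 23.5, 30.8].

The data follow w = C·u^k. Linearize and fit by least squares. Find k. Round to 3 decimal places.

Linearized form: ln w = k·ln u + ln C. From the 4 transformed points,
Sums: Σln u = 4.2485, Σ(ln u)² = 6.8573, Σln w = 9.8258, Σln u·ln w = 13.1954.
Normal system: [[6.8573, 4.2485]; [4.2485, 4]]·[k, ln C]ᵀ = [13.1954, 9.8258]ᵀ.
Solving (det = 9.3795): k = 1.17669, ln C = 1.20666.

k = 1.177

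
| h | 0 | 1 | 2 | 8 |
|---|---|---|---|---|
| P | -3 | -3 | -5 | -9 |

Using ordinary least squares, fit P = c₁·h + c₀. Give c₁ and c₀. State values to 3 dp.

c₁ = -0.774, c₀ = -2.871

The normal equations are: 69·c₁ + 11·c₀ = -85;  11·c₁ + 4·c₀ = -20.
(Σh·h = 69, Σh = 11, Σ1 = 4, Σh·P = -85, ΣP = -20.)
Eliminating c₀: 4·(row 1) − 11·(row 2) gives 155·c₁ = 4·(-85) − 11·(-20) = -120, so c₁ = -24/31.
Then c₀ = ((-20) − 11·(-24/31))/4 = -89/31.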